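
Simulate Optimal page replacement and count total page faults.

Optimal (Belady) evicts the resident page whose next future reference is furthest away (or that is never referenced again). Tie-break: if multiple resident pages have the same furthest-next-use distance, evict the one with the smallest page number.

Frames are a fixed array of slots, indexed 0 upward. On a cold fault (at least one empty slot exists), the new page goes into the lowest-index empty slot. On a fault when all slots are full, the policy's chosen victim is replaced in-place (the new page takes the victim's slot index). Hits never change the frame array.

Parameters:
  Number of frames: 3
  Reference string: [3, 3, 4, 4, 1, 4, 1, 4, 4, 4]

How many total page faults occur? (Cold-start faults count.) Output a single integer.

Answer: 3

Derivation:
Step 0: ref 3 → FAULT, frames=[3,-,-]
Step 1: ref 3 → HIT, frames=[3,-,-]
Step 2: ref 4 → FAULT, frames=[3,4,-]
Step 3: ref 4 → HIT, frames=[3,4,-]
Step 4: ref 1 → FAULT, frames=[3,4,1]
Step 5: ref 4 → HIT, frames=[3,4,1]
Step 6: ref 1 → HIT, frames=[3,4,1]
Step 7: ref 4 → HIT, frames=[3,4,1]
Step 8: ref 4 → HIT, frames=[3,4,1]
Step 9: ref 4 → HIT, frames=[3,4,1]
Total faults: 3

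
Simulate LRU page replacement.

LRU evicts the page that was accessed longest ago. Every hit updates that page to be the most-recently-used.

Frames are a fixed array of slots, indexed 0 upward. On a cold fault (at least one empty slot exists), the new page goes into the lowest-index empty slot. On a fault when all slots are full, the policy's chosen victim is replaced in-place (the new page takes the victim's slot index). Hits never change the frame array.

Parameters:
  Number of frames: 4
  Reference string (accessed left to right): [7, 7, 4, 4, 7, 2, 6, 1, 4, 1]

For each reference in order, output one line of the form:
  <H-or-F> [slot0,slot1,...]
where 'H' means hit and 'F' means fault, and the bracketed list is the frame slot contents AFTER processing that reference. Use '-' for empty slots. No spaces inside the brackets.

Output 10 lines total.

F [7,-,-,-]
H [7,-,-,-]
F [7,4,-,-]
H [7,4,-,-]
H [7,4,-,-]
F [7,4,2,-]
F [7,4,2,6]
F [7,1,2,6]
F [4,1,2,6]
H [4,1,2,6]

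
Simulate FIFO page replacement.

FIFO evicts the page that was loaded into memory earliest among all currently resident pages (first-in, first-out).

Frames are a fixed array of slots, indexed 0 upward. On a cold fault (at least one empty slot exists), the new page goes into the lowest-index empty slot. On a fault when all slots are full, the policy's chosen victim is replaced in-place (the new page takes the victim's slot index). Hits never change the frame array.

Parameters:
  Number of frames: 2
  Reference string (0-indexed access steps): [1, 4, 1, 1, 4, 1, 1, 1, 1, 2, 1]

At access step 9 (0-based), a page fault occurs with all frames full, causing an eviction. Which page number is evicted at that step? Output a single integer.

Step 0: ref 1 -> FAULT, frames=[1,-]
Step 1: ref 4 -> FAULT, frames=[1,4]
Step 2: ref 1 -> HIT, frames=[1,4]
Step 3: ref 1 -> HIT, frames=[1,4]
Step 4: ref 4 -> HIT, frames=[1,4]
Step 5: ref 1 -> HIT, frames=[1,4]
Step 6: ref 1 -> HIT, frames=[1,4]
Step 7: ref 1 -> HIT, frames=[1,4]
Step 8: ref 1 -> HIT, frames=[1,4]
Step 9: ref 2 -> FAULT, evict 1, frames=[2,4]
At step 9: evicted page 1

Answer: 1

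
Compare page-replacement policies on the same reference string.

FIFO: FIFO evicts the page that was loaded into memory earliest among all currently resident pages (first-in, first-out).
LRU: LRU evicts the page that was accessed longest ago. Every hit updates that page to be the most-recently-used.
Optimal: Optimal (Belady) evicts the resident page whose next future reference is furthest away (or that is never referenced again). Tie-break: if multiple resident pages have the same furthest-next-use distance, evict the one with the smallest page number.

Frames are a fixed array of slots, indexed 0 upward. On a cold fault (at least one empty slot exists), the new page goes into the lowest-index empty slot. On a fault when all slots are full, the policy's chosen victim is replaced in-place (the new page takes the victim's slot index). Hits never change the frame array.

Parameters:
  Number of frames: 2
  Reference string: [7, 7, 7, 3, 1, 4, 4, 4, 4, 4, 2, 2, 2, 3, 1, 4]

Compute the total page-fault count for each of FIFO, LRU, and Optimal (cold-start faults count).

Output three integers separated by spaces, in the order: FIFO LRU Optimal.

Answer: 8 8 7

Derivation:
--- FIFO ---
  step 0: ref 7 -> FAULT, frames=[7,-] (faults so far: 1)
  step 1: ref 7 -> HIT, frames=[7,-] (faults so far: 1)
  step 2: ref 7 -> HIT, frames=[7,-] (faults so far: 1)
  step 3: ref 3 -> FAULT, frames=[7,3] (faults so far: 2)
  step 4: ref 1 -> FAULT, evict 7, frames=[1,3] (faults so far: 3)
  step 5: ref 4 -> FAULT, evict 3, frames=[1,4] (faults so far: 4)
  step 6: ref 4 -> HIT, frames=[1,4] (faults so far: 4)
  step 7: ref 4 -> HIT, frames=[1,4] (faults so far: 4)
  step 8: ref 4 -> HIT, frames=[1,4] (faults so far: 4)
  step 9: ref 4 -> HIT, frames=[1,4] (faults so far: 4)
  step 10: ref 2 -> FAULT, evict 1, frames=[2,4] (faults so far: 5)
  step 11: ref 2 -> HIT, frames=[2,4] (faults so far: 5)
  step 12: ref 2 -> HIT, frames=[2,4] (faults so far: 5)
  step 13: ref 3 -> FAULT, evict 4, frames=[2,3] (faults so far: 6)
  step 14: ref 1 -> FAULT, evict 2, frames=[1,3] (faults so far: 7)
  step 15: ref 4 -> FAULT, evict 3, frames=[1,4] (faults so far: 8)
  FIFO total faults: 8
--- LRU ---
  step 0: ref 7 -> FAULT, frames=[7,-] (faults so far: 1)
  step 1: ref 7 -> HIT, frames=[7,-] (faults so far: 1)
  step 2: ref 7 -> HIT, frames=[7,-] (faults so far: 1)
  step 3: ref 3 -> FAULT, frames=[7,3] (faults so far: 2)
  step 4: ref 1 -> FAULT, evict 7, frames=[1,3] (faults so far: 3)
  step 5: ref 4 -> FAULT, evict 3, frames=[1,4] (faults so far: 4)
  step 6: ref 4 -> HIT, frames=[1,4] (faults so far: 4)
  step 7: ref 4 -> HIT, frames=[1,4] (faults so far: 4)
  step 8: ref 4 -> HIT, frames=[1,4] (faults so far: 4)
  step 9: ref 4 -> HIT, frames=[1,4] (faults so far: 4)
  step 10: ref 2 -> FAULT, evict 1, frames=[2,4] (faults so far: 5)
  step 11: ref 2 -> HIT, frames=[2,4] (faults so far: 5)
  step 12: ref 2 -> HIT, frames=[2,4] (faults so far: 5)
  step 13: ref 3 -> FAULT, evict 4, frames=[2,3] (faults so far: 6)
  step 14: ref 1 -> FAULT, evict 2, frames=[1,3] (faults so far: 7)
  step 15: ref 4 -> FAULT, evict 3, frames=[1,4] (faults so far: 8)
  LRU total faults: 8
--- Optimal ---
  step 0: ref 7 -> FAULT, frames=[7,-] (faults so far: 1)
  step 1: ref 7 -> HIT, frames=[7,-] (faults so far: 1)
  step 2: ref 7 -> HIT, frames=[7,-] (faults so far: 1)
  step 3: ref 3 -> FAULT, frames=[7,3] (faults so far: 2)
  step 4: ref 1 -> FAULT, evict 7, frames=[1,3] (faults so far: 3)
  step 5: ref 4 -> FAULT, evict 1, frames=[4,3] (faults so far: 4)
  step 6: ref 4 -> HIT, frames=[4,3] (faults so far: 4)
  step 7: ref 4 -> HIT, frames=[4,3] (faults so far: 4)
  step 8: ref 4 -> HIT, frames=[4,3] (faults so far: 4)
  step 9: ref 4 -> HIT, frames=[4,3] (faults so far: 4)
  step 10: ref 2 -> FAULT, evict 4, frames=[2,3] (faults so far: 5)
  step 11: ref 2 -> HIT, frames=[2,3] (faults so far: 5)
  step 12: ref 2 -> HIT, frames=[2,3] (faults so far: 5)
  step 13: ref 3 -> HIT, frames=[2,3] (faults so far: 5)
  step 14: ref 1 -> FAULT, evict 2, frames=[1,3] (faults so far: 6)
  step 15: ref 4 -> FAULT, evict 1, frames=[4,3] (faults so far: 7)
  Optimal total faults: 7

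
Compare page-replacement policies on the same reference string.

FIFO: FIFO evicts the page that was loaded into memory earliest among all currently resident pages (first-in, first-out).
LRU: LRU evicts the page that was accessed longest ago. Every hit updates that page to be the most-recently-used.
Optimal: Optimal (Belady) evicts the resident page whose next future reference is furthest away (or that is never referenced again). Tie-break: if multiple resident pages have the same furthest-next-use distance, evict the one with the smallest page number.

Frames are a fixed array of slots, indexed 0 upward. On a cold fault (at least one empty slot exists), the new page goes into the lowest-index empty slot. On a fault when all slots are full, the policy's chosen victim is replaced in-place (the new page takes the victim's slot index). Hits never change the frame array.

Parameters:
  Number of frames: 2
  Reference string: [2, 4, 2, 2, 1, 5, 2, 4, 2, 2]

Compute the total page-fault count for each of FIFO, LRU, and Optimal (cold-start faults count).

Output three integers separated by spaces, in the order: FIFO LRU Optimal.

Answer: 6 6 5

Derivation:
--- FIFO ---
  step 0: ref 2 -> FAULT, frames=[2,-] (faults so far: 1)
  step 1: ref 4 -> FAULT, frames=[2,4] (faults so far: 2)
  step 2: ref 2 -> HIT, frames=[2,4] (faults so far: 2)
  step 3: ref 2 -> HIT, frames=[2,4] (faults so far: 2)
  step 4: ref 1 -> FAULT, evict 2, frames=[1,4] (faults so far: 3)
  step 5: ref 5 -> FAULT, evict 4, frames=[1,5] (faults so far: 4)
  step 6: ref 2 -> FAULT, evict 1, frames=[2,5] (faults so far: 5)
  step 7: ref 4 -> FAULT, evict 5, frames=[2,4] (faults so far: 6)
  step 8: ref 2 -> HIT, frames=[2,4] (faults so far: 6)
  step 9: ref 2 -> HIT, frames=[2,4] (faults so far: 6)
  FIFO total faults: 6
--- LRU ---
  step 0: ref 2 -> FAULT, frames=[2,-] (faults so far: 1)
  step 1: ref 4 -> FAULT, frames=[2,4] (faults so far: 2)
  step 2: ref 2 -> HIT, frames=[2,4] (faults so far: 2)
  step 3: ref 2 -> HIT, frames=[2,4] (faults so far: 2)
  step 4: ref 1 -> FAULT, evict 4, frames=[2,1] (faults so far: 3)
  step 5: ref 5 -> FAULT, evict 2, frames=[5,1] (faults so far: 4)
  step 6: ref 2 -> FAULT, evict 1, frames=[5,2] (faults so far: 5)
  step 7: ref 4 -> FAULT, evict 5, frames=[4,2] (faults so far: 6)
  step 8: ref 2 -> HIT, frames=[4,2] (faults so far: 6)
  step 9: ref 2 -> HIT, frames=[4,2] (faults so far: 6)
  LRU total faults: 6
--- Optimal ---
  step 0: ref 2 -> FAULT, frames=[2,-] (faults so far: 1)
  step 1: ref 4 -> FAULT, frames=[2,4] (faults so far: 2)
  step 2: ref 2 -> HIT, frames=[2,4] (faults so far: 2)
  step 3: ref 2 -> HIT, frames=[2,4] (faults so far: 2)
  step 4: ref 1 -> FAULT, evict 4, frames=[2,1] (faults so far: 3)
  step 5: ref 5 -> FAULT, evict 1, frames=[2,5] (faults so far: 4)
  step 6: ref 2 -> HIT, frames=[2,5] (faults so far: 4)
  step 7: ref 4 -> FAULT, evict 5, frames=[2,4] (faults so far: 5)
  step 8: ref 2 -> HIT, frames=[2,4] (faults so far: 5)
  step 9: ref 2 -> HIT, frames=[2,4] (faults so far: 5)
  Optimal total faults: 5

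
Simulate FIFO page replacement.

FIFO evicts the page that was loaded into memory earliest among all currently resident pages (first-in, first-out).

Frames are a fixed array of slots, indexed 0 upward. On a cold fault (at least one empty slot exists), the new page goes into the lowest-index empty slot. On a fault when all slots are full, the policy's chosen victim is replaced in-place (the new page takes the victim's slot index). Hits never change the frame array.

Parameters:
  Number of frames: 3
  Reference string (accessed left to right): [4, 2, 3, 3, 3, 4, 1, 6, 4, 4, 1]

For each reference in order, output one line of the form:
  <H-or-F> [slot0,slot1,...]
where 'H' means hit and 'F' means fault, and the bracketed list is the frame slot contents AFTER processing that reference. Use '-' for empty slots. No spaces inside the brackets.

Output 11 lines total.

F [4,-,-]
F [4,2,-]
F [4,2,3]
H [4,2,3]
H [4,2,3]
H [4,2,3]
F [1,2,3]
F [1,6,3]
F [1,6,4]
H [1,6,4]
H [1,6,4]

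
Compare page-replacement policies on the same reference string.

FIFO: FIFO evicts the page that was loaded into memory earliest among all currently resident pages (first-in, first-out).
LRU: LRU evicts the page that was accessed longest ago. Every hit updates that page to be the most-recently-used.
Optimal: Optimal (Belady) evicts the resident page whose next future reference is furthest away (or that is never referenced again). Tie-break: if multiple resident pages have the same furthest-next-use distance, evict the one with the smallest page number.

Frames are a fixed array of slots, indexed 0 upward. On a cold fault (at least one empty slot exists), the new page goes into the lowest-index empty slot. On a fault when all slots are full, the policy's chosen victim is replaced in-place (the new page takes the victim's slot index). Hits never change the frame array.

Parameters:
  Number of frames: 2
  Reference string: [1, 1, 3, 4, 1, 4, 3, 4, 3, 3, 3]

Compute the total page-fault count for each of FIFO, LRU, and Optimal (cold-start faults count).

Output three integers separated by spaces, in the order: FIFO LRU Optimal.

Answer: 6 5 4

Derivation:
--- FIFO ---
  step 0: ref 1 -> FAULT, frames=[1,-] (faults so far: 1)
  step 1: ref 1 -> HIT, frames=[1,-] (faults so far: 1)
  step 2: ref 3 -> FAULT, frames=[1,3] (faults so far: 2)
  step 3: ref 4 -> FAULT, evict 1, frames=[4,3] (faults so far: 3)
  step 4: ref 1 -> FAULT, evict 3, frames=[4,1] (faults so far: 4)
  step 5: ref 4 -> HIT, frames=[4,1] (faults so far: 4)
  step 6: ref 3 -> FAULT, evict 4, frames=[3,1] (faults so far: 5)
  step 7: ref 4 -> FAULT, evict 1, frames=[3,4] (faults so far: 6)
  step 8: ref 3 -> HIT, frames=[3,4] (faults so far: 6)
  step 9: ref 3 -> HIT, frames=[3,4] (faults so far: 6)
  step 10: ref 3 -> HIT, frames=[3,4] (faults so far: 6)
  FIFO total faults: 6
--- LRU ---
  step 0: ref 1 -> FAULT, frames=[1,-] (faults so far: 1)
  step 1: ref 1 -> HIT, frames=[1,-] (faults so far: 1)
  step 2: ref 3 -> FAULT, frames=[1,3] (faults so far: 2)
  step 3: ref 4 -> FAULT, evict 1, frames=[4,3] (faults so far: 3)
  step 4: ref 1 -> FAULT, evict 3, frames=[4,1] (faults so far: 4)
  step 5: ref 4 -> HIT, frames=[4,1] (faults so far: 4)
  step 6: ref 3 -> FAULT, evict 1, frames=[4,3] (faults so far: 5)
  step 7: ref 4 -> HIT, frames=[4,3] (faults so far: 5)
  step 8: ref 3 -> HIT, frames=[4,3] (faults so far: 5)
  step 9: ref 3 -> HIT, frames=[4,3] (faults so far: 5)
  step 10: ref 3 -> HIT, frames=[4,3] (faults so far: 5)
  LRU total faults: 5
--- Optimal ---
  step 0: ref 1 -> FAULT, frames=[1,-] (faults so far: 1)
  step 1: ref 1 -> HIT, frames=[1,-] (faults so far: 1)
  step 2: ref 3 -> FAULT, frames=[1,3] (faults so far: 2)
  step 3: ref 4 -> FAULT, evict 3, frames=[1,4] (faults so far: 3)
  step 4: ref 1 -> HIT, frames=[1,4] (faults so far: 3)
  step 5: ref 4 -> HIT, frames=[1,4] (faults so far: 3)
  step 6: ref 3 -> FAULT, evict 1, frames=[3,4] (faults so far: 4)
  step 7: ref 4 -> HIT, frames=[3,4] (faults so far: 4)
  step 8: ref 3 -> HIT, frames=[3,4] (faults so far: 4)
  step 9: ref 3 -> HIT, frames=[3,4] (faults so far: 4)
  step 10: ref 3 -> HIT, frames=[3,4] (faults so far: 4)
  Optimal total faults: 4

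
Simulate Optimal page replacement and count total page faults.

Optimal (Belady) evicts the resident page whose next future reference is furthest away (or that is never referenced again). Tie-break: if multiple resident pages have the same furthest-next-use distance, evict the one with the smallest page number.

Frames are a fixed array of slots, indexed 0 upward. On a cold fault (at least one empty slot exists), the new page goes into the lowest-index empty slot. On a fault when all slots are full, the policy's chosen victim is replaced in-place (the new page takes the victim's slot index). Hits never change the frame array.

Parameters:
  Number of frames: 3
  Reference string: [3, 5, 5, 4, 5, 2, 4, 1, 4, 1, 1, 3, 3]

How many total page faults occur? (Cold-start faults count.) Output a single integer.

Step 0: ref 3 → FAULT, frames=[3,-,-]
Step 1: ref 5 → FAULT, frames=[3,5,-]
Step 2: ref 5 → HIT, frames=[3,5,-]
Step 3: ref 4 → FAULT, frames=[3,5,4]
Step 4: ref 5 → HIT, frames=[3,5,4]
Step 5: ref 2 → FAULT (evict 5), frames=[3,2,4]
Step 6: ref 4 → HIT, frames=[3,2,4]
Step 7: ref 1 → FAULT (evict 2), frames=[3,1,4]
Step 8: ref 4 → HIT, frames=[3,1,4]
Step 9: ref 1 → HIT, frames=[3,1,4]
Step 10: ref 1 → HIT, frames=[3,1,4]
Step 11: ref 3 → HIT, frames=[3,1,4]
Step 12: ref 3 → HIT, frames=[3,1,4]
Total faults: 5

Answer: 5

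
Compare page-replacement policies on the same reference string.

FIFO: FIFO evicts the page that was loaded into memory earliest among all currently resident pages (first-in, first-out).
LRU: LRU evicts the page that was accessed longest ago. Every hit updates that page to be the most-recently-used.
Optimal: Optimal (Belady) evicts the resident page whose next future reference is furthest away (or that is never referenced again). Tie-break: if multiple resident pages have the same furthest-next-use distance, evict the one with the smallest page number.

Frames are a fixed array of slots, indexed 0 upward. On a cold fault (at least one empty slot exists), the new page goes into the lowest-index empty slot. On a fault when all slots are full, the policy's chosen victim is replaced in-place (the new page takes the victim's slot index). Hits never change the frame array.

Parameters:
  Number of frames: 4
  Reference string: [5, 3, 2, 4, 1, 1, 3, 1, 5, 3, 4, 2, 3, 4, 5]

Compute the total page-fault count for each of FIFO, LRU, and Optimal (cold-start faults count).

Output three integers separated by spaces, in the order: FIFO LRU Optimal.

--- FIFO ---
  step 0: ref 5 -> FAULT, frames=[5,-,-,-] (faults so far: 1)
  step 1: ref 3 -> FAULT, frames=[5,3,-,-] (faults so far: 2)
  step 2: ref 2 -> FAULT, frames=[5,3,2,-] (faults so far: 3)
  step 3: ref 4 -> FAULT, frames=[5,3,2,4] (faults so far: 4)
  step 4: ref 1 -> FAULT, evict 5, frames=[1,3,2,4] (faults so far: 5)
  step 5: ref 1 -> HIT, frames=[1,3,2,4] (faults so far: 5)
  step 6: ref 3 -> HIT, frames=[1,3,2,4] (faults so far: 5)
  step 7: ref 1 -> HIT, frames=[1,3,2,4] (faults so far: 5)
  step 8: ref 5 -> FAULT, evict 3, frames=[1,5,2,4] (faults so far: 6)
  step 9: ref 3 -> FAULT, evict 2, frames=[1,5,3,4] (faults so far: 7)
  step 10: ref 4 -> HIT, frames=[1,5,3,4] (faults so far: 7)
  step 11: ref 2 -> FAULT, evict 4, frames=[1,5,3,2] (faults so far: 8)
  step 12: ref 3 -> HIT, frames=[1,5,3,2] (faults so far: 8)
  step 13: ref 4 -> FAULT, evict 1, frames=[4,5,3,2] (faults so far: 9)
  step 14: ref 5 -> HIT, frames=[4,5,3,2] (faults so far: 9)
  FIFO total faults: 9
--- LRU ---
  step 0: ref 5 -> FAULT, frames=[5,-,-,-] (faults so far: 1)
  step 1: ref 3 -> FAULT, frames=[5,3,-,-] (faults so far: 2)
  step 2: ref 2 -> FAULT, frames=[5,3,2,-] (faults so far: 3)
  step 3: ref 4 -> FAULT, frames=[5,3,2,4] (faults so far: 4)
  step 4: ref 1 -> FAULT, evict 5, frames=[1,3,2,4] (faults so far: 5)
  step 5: ref 1 -> HIT, frames=[1,3,2,4] (faults so far: 5)
  step 6: ref 3 -> HIT, frames=[1,3,2,4] (faults so far: 5)
  step 7: ref 1 -> HIT, frames=[1,3,2,4] (faults so far: 5)
  step 8: ref 5 -> FAULT, evict 2, frames=[1,3,5,4] (faults so far: 6)
  step 9: ref 3 -> HIT, frames=[1,3,5,4] (faults so far: 6)
  step 10: ref 4 -> HIT, frames=[1,3,5,4] (faults so far: 6)
  step 11: ref 2 -> FAULT, evict 1, frames=[2,3,5,4] (faults so far: 7)
  step 12: ref 3 -> HIT, frames=[2,3,5,4] (faults so far: 7)
  step 13: ref 4 -> HIT, frames=[2,3,5,4] (faults so far: 7)
  step 14: ref 5 -> HIT, frames=[2,3,5,4] (faults so far: 7)
  LRU total faults: 7
--- Optimal ---
  step 0: ref 5 -> FAULT, frames=[5,-,-,-] (faults so far: 1)
  step 1: ref 3 -> FAULT, frames=[5,3,-,-] (faults so far: 2)
  step 2: ref 2 -> FAULT, frames=[5,3,2,-] (faults so far: 3)
  step 3: ref 4 -> FAULT, frames=[5,3,2,4] (faults so far: 4)
  step 4: ref 1 -> FAULT, evict 2, frames=[5,3,1,4] (faults so far: 5)
  step 5: ref 1 -> HIT, frames=[5,3,1,4] (faults so far: 5)
  step 6: ref 3 -> HIT, frames=[5,3,1,4] (faults so far: 5)
  step 7: ref 1 -> HIT, frames=[5,3,1,4] (faults so far: 5)
  step 8: ref 5 -> HIT, frames=[5,3,1,4] (faults so far: 5)
  step 9: ref 3 -> HIT, frames=[5,3,1,4] (faults so far: 5)
  step 10: ref 4 -> HIT, frames=[5,3,1,4] (faults so far: 5)
  step 11: ref 2 -> FAULT, evict 1, frames=[5,3,2,4] (faults so far: 6)
  step 12: ref 3 -> HIT, frames=[5,3,2,4] (faults so far: 6)
  step 13: ref 4 -> HIT, frames=[5,3,2,4] (faults so far: 6)
  step 14: ref 5 -> HIT, frames=[5,3,2,4] (faults so far: 6)
  Optimal total faults: 6

Answer: 9 7 6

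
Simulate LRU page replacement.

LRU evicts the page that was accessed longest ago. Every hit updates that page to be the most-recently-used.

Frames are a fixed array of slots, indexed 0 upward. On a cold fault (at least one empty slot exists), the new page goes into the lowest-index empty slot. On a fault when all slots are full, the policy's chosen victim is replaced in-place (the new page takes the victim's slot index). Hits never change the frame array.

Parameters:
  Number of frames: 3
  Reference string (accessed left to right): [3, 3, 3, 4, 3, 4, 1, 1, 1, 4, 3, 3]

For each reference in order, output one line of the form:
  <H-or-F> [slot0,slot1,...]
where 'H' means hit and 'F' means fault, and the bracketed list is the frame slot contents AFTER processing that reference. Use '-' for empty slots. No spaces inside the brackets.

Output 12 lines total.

F [3,-,-]
H [3,-,-]
H [3,-,-]
F [3,4,-]
H [3,4,-]
H [3,4,-]
F [3,4,1]
H [3,4,1]
H [3,4,1]
H [3,4,1]
H [3,4,1]
H [3,4,1]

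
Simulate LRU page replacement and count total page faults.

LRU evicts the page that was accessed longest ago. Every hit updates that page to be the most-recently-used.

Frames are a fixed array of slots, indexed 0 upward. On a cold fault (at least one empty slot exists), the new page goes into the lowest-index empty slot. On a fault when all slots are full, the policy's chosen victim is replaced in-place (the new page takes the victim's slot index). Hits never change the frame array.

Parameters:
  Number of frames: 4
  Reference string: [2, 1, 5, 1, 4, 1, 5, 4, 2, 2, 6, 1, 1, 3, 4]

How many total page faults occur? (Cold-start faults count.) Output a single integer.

Step 0: ref 2 → FAULT, frames=[2,-,-,-]
Step 1: ref 1 → FAULT, frames=[2,1,-,-]
Step 2: ref 5 → FAULT, frames=[2,1,5,-]
Step 3: ref 1 → HIT, frames=[2,1,5,-]
Step 4: ref 4 → FAULT, frames=[2,1,5,4]
Step 5: ref 1 → HIT, frames=[2,1,5,4]
Step 6: ref 5 → HIT, frames=[2,1,5,4]
Step 7: ref 4 → HIT, frames=[2,1,5,4]
Step 8: ref 2 → HIT, frames=[2,1,5,4]
Step 9: ref 2 → HIT, frames=[2,1,5,4]
Step 10: ref 6 → FAULT (evict 1), frames=[2,6,5,4]
Step 11: ref 1 → FAULT (evict 5), frames=[2,6,1,4]
Step 12: ref 1 → HIT, frames=[2,6,1,4]
Step 13: ref 3 → FAULT (evict 4), frames=[2,6,1,3]
Step 14: ref 4 → FAULT (evict 2), frames=[4,6,1,3]
Total faults: 8

Answer: 8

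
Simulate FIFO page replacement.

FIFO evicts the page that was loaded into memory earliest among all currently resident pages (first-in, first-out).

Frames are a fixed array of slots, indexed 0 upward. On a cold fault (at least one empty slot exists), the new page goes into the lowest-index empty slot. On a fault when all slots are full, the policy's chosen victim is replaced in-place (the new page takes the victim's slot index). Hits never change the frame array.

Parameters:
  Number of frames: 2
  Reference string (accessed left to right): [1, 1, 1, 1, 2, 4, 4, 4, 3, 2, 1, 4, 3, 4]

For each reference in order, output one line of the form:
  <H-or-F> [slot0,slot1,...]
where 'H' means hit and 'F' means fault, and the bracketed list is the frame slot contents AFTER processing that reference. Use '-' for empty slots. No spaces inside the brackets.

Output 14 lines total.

F [1,-]
H [1,-]
H [1,-]
H [1,-]
F [1,2]
F [4,2]
H [4,2]
H [4,2]
F [4,3]
F [2,3]
F [2,1]
F [4,1]
F [4,3]
H [4,3]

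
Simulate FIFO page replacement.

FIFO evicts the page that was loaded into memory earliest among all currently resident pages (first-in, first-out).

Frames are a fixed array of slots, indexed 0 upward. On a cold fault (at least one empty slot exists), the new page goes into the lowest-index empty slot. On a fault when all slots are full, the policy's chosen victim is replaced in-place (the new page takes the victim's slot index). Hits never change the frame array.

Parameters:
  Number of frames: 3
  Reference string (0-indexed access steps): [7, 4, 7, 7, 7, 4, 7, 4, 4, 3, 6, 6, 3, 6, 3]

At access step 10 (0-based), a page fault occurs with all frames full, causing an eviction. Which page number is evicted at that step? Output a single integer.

Answer: 7

Derivation:
Step 0: ref 7 -> FAULT, frames=[7,-,-]
Step 1: ref 4 -> FAULT, frames=[7,4,-]
Step 2: ref 7 -> HIT, frames=[7,4,-]
Step 3: ref 7 -> HIT, frames=[7,4,-]
Step 4: ref 7 -> HIT, frames=[7,4,-]
Step 5: ref 4 -> HIT, frames=[7,4,-]
Step 6: ref 7 -> HIT, frames=[7,4,-]
Step 7: ref 4 -> HIT, frames=[7,4,-]
Step 8: ref 4 -> HIT, frames=[7,4,-]
Step 9: ref 3 -> FAULT, frames=[7,4,3]
Step 10: ref 6 -> FAULT, evict 7, frames=[6,4,3]
At step 10: evicted page 7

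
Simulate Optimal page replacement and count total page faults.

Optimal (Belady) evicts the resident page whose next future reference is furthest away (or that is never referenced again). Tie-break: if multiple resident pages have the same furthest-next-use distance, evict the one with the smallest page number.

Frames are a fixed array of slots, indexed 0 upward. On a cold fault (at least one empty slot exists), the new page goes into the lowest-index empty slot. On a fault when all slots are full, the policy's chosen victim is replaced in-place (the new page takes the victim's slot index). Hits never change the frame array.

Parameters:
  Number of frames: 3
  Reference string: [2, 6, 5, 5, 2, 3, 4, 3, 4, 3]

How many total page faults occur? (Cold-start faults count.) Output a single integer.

Answer: 5

Derivation:
Step 0: ref 2 → FAULT, frames=[2,-,-]
Step 1: ref 6 → FAULT, frames=[2,6,-]
Step 2: ref 5 → FAULT, frames=[2,6,5]
Step 3: ref 5 → HIT, frames=[2,6,5]
Step 4: ref 2 → HIT, frames=[2,6,5]
Step 5: ref 3 → FAULT (evict 2), frames=[3,6,5]
Step 6: ref 4 → FAULT (evict 5), frames=[3,6,4]
Step 7: ref 3 → HIT, frames=[3,6,4]
Step 8: ref 4 → HIT, frames=[3,6,4]
Step 9: ref 3 → HIT, frames=[3,6,4]
Total faults: 5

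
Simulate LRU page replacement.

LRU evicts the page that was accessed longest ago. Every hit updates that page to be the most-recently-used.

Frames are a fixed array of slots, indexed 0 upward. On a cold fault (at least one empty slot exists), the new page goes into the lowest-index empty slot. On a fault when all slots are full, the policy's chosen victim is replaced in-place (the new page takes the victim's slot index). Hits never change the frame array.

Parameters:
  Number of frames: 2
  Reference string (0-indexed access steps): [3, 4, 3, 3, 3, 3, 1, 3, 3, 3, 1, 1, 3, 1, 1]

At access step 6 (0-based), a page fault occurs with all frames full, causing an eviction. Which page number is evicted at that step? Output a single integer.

Step 0: ref 3 -> FAULT, frames=[3,-]
Step 1: ref 4 -> FAULT, frames=[3,4]
Step 2: ref 3 -> HIT, frames=[3,4]
Step 3: ref 3 -> HIT, frames=[3,4]
Step 4: ref 3 -> HIT, frames=[3,4]
Step 5: ref 3 -> HIT, frames=[3,4]
Step 6: ref 1 -> FAULT, evict 4, frames=[3,1]
At step 6: evicted page 4

Answer: 4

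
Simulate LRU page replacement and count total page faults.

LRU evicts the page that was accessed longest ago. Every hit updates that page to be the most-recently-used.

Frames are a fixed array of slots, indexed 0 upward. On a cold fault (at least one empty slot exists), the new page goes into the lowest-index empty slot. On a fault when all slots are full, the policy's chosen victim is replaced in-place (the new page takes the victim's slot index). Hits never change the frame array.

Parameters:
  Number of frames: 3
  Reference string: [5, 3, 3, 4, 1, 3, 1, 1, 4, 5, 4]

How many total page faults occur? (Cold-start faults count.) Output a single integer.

Step 0: ref 5 → FAULT, frames=[5,-,-]
Step 1: ref 3 → FAULT, frames=[5,3,-]
Step 2: ref 3 → HIT, frames=[5,3,-]
Step 3: ref 4 → FAULT, frames=[5,3,4]
Step 4: ref 1 → FAULT (evict 5), frames=[1,3,4]
Step 5: ref 3 → HIT, frames=[1,3,4]
Step 6: ref 1 → HIT, frames=[1,3,4]
Step 7: ref 1 → HIT, frames=[1,3,4]
Step 8: ref 4 → HIT, frames=[1,3,4]
Step 9: ref 5 → FAULT (evict 3), frames=[1,5,4]
Step 10: ref 4 → HIT, frames=[1,5,4]
Total faults: 5

Answer: 5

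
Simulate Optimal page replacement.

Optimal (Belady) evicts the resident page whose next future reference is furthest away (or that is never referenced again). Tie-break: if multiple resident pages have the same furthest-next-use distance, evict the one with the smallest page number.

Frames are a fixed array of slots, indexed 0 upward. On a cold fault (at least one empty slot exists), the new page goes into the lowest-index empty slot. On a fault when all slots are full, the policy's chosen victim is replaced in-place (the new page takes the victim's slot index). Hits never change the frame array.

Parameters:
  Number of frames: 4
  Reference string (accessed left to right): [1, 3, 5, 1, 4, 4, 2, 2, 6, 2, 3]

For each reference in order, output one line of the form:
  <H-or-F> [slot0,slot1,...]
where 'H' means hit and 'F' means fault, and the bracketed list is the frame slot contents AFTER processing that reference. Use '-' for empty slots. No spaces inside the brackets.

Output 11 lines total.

F [1,-,-,-]
F [1,3,-,-]
F [1,3,5,-]
H [1,3,5,-]
F [1,3,5,4]
H [1,3,5,4]
F [2,3,5,4]
H [2,3,5,4]
F [2,3,5,6]
H [2,3,5,6]
H [2,3,5,6]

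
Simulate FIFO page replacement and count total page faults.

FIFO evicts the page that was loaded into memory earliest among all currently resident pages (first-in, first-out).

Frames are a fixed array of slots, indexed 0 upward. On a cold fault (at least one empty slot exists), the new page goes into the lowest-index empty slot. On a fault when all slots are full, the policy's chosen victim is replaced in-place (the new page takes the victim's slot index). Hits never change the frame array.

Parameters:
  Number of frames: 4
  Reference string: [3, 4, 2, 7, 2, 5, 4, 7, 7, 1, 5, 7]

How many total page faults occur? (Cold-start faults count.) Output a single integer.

Answer: 6

Derivation:
Step 0: ref 3 → FAULT, frames=[3,-,-,-]
Step 1: ref 4 → FAULT, frames=[3,4,-,-]
Step 2: ref 2 → FAULT, frames=[3,4,2,-]
Step 3: ref 7 → FAULT, frames=[3,4,2,7]
Step 4: ref 2 → HIT, frames=[3,4,2,7]
Step 5: ref 5 → FAULT (evict 3), frames=[5,4,2,7]
Step 6: ref 4 → HIT, frames=[5,4,2,7]
Step 7: ref 7 → HIT, frames=[5,4,2,7]
Step 8: ref 7 → HIT, frames=[5,4,2,7]
Step 9: ref 1 → FAULT (evict 4), frames=[5,1,2,7]
Step 10: ref 5 → HIT, frames=[5,1,2,7]
Step 11: ref 7 → HIT, frames=[5,1,2,7]
Total faults: 6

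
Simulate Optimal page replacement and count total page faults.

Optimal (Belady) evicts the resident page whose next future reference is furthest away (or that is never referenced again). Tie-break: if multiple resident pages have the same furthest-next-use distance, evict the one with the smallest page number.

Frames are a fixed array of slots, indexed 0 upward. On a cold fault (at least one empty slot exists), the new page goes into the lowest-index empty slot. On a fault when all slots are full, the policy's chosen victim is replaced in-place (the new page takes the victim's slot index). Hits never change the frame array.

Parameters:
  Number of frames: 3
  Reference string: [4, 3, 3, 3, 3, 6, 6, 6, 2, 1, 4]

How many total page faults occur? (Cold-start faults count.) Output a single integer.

Answer: 5

Derivation:
Step 0: ref 4 → FAULT, frames=[4,-,-]
Step 1: ref 3 → FAULT, frames=[4,3,-]
Step 2: ref 3 → HIT, frames=[4,3,-]
Step 3: ref 3 → HIT, frames=[4,3,-]
Step 4: ref 3 → HIT, frames=[4,3,-]
Step 5: ref 6 → FAULT, frames=[4,3,6]
Step 6: ref 6 → HIT, frames=[4,3,6]
Step 7: ref 6 → HIT, frames=[4,3,6]
Step 8: ref 2 → FAULT (evict 3), frames=[4,2,6]
Step 9: ref 1 → FAULT (evict 2), frames=[4,1,6]
Step 10: ref 4 → HIT, frames=[4,1,6]
Total faults: 5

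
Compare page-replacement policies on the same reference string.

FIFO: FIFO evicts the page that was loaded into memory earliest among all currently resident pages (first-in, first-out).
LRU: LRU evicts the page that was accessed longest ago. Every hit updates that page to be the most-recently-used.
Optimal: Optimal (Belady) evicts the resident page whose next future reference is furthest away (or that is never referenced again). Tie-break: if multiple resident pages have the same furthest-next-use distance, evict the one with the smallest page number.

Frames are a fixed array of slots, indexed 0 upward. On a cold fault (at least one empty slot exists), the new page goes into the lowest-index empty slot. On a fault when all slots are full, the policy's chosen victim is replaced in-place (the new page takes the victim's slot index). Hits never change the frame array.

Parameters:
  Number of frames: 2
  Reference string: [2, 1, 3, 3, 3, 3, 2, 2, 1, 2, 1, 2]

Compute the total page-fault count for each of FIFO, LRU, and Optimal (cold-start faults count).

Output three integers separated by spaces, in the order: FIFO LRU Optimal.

Answer: 5 5 4

Derivation:
--- FIFO ---
  step 0: ref 2 -> FAULT, frames=[2,-] (faults so far: 1)
  step 1: ref 1 -> FAULT, frames=[2,1] (faults so far: 2)
  step 2: ref 3 -> FAULT, evict 2, frames=[3,1] (faults so far: 3)
  step 3: ref 3 -> HIT, frames=[3,1] (faults so far: 3)
  step 4: ref 3 -> HIT, frames=[3,1] (faults so far: 3)
  step 5: ref 3 -> HIT, frames=[3,1] (faults so far: 3)
  step 6: ref 2 -> FAULT, evict 1, frames=[3,2] (faults so far: 4)
  step 7: ref 2 -> HIT, frames=[3,2] (faults so far: 4)
  step 8: ref 1 -> FAULT, evict 3, frames=[1,2] (faults so far: 5)
  step 9: ref 2 -> HIT, frames=[1,2] (faults so far: 5)
  step 10: ref 1 -> HIT, frames=[1,2] (faults so far: 5)
  step 11: ref 2 -> HIT, frames=[1,2] (faults so far: 5)
  FIFO total faults: 5
--- LRU ---
  step 0: ref 2 -> FAULT, frames=[2,-] (faults so far: 1)
  step 1: ref 1 -> FAULT, frames=[2,1] (faults so far: 2)
  step 2: ref 3 -> FAULT, evict 2, frames=[3,1] (faults so far: 3)
  step 3: ref 3 -> HIT, frames=[3,1] (faults so far: 3)
  step 4: ref 3 -> HIT, frames=[3,1] (faults so far: 3)
  step 5: ref 3 -> HIT, frames=[3,1] (faults so far: 3)
  step 6: ref 2 -> FAULT, evict 1, frames=[3,2] (faults so far: 4)
  step 7: ref 2 -> HIT, frames=[3,2] (faults so far: 4)
  step 8: ref 1 -> FAULT, evict 3, frames=[1,2] (faults so far: 5)
  step 9: ref 2 -> HIT, frames=[1,2] (faults so far: 5)
  step 10: ref 1 -> HIT, frames=[1,2] (faults so far: 5)
  step 11: ref 2 -> HIT, frames=[1,2] (faults so far: 5)
  LRU total faults: 5
--- Optimal ---
  step 0: ref 2 -> FAULT, frames=[2,-] (faults so far: 1)
  step 1: ref 1 -> FAULT, frames=[2,1] (faults so far: 2)
  step 2: ref 3 -> FAULT, evict 1, frames=[2,3] (faults so far: 3)
  step 3: ref 3 -> HIT, frames=[2,3] (faults so far: 3)
  step 4: ref 3 -> HIT, frames=[2,3] (faults so far: 3)
  step 5: ref 3 -> HIT, frames=[2,3] (faults so far: 3)
  step 6: ref 2 -> HIT, frames=[2,3] (faults so far: 3)
  step 7: ref 2 -> HIT, frames=[2,3] (faults so far: 3)
  step 8: ref 1 -> FAULT, evict 3, frames=[2,1] (faults so far: 4)
  step 9: ref 2 -> HIT, frames=[2,1] (faults so far: 4)
  step 10: ref 1 -> HIT, frames=[2,1] (faults so far: 4)
  step 11: ref 2 -> HIT, frames=[2,1] (faults so far: 4)
  Optimal total faults: 4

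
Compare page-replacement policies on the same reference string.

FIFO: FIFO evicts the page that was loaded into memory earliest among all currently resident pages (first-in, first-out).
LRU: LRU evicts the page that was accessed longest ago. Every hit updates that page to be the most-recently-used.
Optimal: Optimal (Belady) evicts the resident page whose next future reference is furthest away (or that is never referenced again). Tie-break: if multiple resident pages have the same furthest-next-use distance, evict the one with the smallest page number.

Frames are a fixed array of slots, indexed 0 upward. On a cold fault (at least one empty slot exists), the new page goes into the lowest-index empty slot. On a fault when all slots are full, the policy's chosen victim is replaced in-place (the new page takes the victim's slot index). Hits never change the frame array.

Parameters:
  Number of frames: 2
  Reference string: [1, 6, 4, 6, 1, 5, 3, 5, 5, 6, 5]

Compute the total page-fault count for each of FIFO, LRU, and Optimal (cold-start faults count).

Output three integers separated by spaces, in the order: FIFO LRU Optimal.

--- FIFO ---
  step 0: ref 1 -> FAULT, frames=[1,-] (faults so far: 1)
  step 1: ref 6 -> FAULT, frames=[1,6] (faults so far: 2)
  step 2: ref 4 -> FAULT, evict 1, frames=[4,6] (faults so far: 3)
  step 3: ref 6 -> HIT, frames=[4,6] (faults so far: 3)
  step 4: ref 1 -> FAULT, evict 6, frames=[4,1] (faults so far: 4)
  step 5: ref 5 -> FAULT, evict 4, frames=[5,1] (faults so far: 5)
  step 6: ref 3 -> FAULT, evict 1, frames=[5,3] (faults so far: 6)
  step 7: ref 5 -> HIT, frames=[5,3] (faults so far: 6)
  step 8: ref 5 -> HIT, frames=[5,3] (faults so far: 6)
  step 9: ref 6 -> FAULT, evict 5, frames=[6,3] (faults so far: 7)
  step 10: ref 5 -> FAULT, evict 3, frames=[6,5] (faults so far: 8)
  FIFO total faults: 8
--- LRU ---
  step 0: ref 1 -> FAULT, frames=[1,-] (faults so far: 1)
  step 1: ref 6 -> FAULT, frames=[1,6] (faults so far: 2)
  step 2: ref 4 -> FAULT, evict 1, frames=[4,6] (faults so far: 3)
  step 3: ref 6 -> HIT, frames=[4,6] (faults so far: 3)
  step 4: ref 1 -> FAULT, evict 4, frames=[1,6] (faults so far: 4)
  step 5: ref 5 -> FAULT, evict 6, frames=[1,5] (faults so far: 5)
  step 6: ref 3 -> FAULT, evict 1, frames=[3,5] (faults so far: 6)
  step 7: ref 5 -> HIT, frames=[3,5] (faults so far: 6)
  step 8: ref 5 -> HIT, frames=[3,5] (faults so far: 6)
  step 9: ref 6 -> FAULT, evict 3, frames=[6,5] (faults so far: 7)
  step 10: ref 5 -> HIT, frames=[6,5] (faults so far: 7)
  LRU total faults: 7
--- Optimal ---
  step 0: ref 1 -> FAULT, frames=[1,-] (faults so far: 1)
  step 1: ref 6 -> FAULT, frames=[1,6] (faults so far: 2)
  step 2: ref 4 -> FAULT, evict 1, frames=[4,6] (faults so far: 3)
  step 3: ref 6 -> HIT, frames=[4,6] (faults so far: 3)
  step 4: ref 1 -> FAULT, evict 4, frames=[1,6] (faults so far: 4)
  step 5: ref 5 -> FAULT, evict 1, frames=[5,6] (faults so far: 5)
  step 6: ref 3 -> FAULT, evict 6, frames=[5,3] (faults so far: 6)
  step 7: ref 5 -> HIT, frames=[5,3] (faults so far: 6)
  step 8: ref 5 -> HIT, frames=[5,3] (faults so far: 6)
  step 9: ref 6 -> FAULT, evict 3, frames=[5,6] (faults so far: 7)
  step 10: ref 5 -> HIT, frames=[5,6] (faults so far: 7)
  Optimal total faults: 7

Answer: 8 7 7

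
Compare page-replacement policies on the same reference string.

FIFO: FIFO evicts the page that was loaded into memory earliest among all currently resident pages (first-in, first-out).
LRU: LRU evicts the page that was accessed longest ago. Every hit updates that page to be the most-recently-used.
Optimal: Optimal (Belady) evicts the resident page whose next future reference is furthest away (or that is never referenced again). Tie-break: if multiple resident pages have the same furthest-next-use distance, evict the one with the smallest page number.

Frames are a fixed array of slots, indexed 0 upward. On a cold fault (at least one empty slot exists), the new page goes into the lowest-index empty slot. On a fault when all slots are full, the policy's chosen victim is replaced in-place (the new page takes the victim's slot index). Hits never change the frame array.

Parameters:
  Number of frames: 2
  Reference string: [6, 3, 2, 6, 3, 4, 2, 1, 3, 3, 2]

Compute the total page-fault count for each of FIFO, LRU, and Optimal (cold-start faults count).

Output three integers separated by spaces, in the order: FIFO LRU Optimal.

--- FIFO ---
  step 0: ref 6 -> FAULT, frames=[6,-] (faults so far: 1)
  step 1: ref 3 -> FAULT, frames=[6,3] (faults so far: 2)
  step 2: ref 2 -> FAULT, evict 6, frames=[2,3] (faults so far: 3)
  step 3: ref 6 -> FAULT, evict 3, frames=[2,6] (faults so far: 4)
  step 4: ref 3 -> FAULT, evict 2, frames=[3,6] (faults so far: 5)
  step 5: ref 4 -> FAULT, evict 6, frames=[3,4] (faults so far: 6)
  step 6: ref 2 -> FAULT, evict 3, frames=[2,4] (faults so far: 7)
  step 7: ref 1 -> FAULT, evict 4, frames=[2,1] (faults so far: 8)
  step 8: ref 3 -> FAULT, evict 2, frames=[3,1] (faults so far: 9)
  step 9: ref 3 -> HIT, frames=[3,1] (faults so far: 9)
  step 10: ref 2 -> FAULT, evict 1, frames=[3,2] (faults so far: 10)
  FIFO total faults: 10
--- LRU ---
  step 0: ref 6 -> FAULT, frames=[6,-] (faults so far: 1)
  step 1: ref 3 -> FAULT, frames=[6,3] (faults so far: 2)
  step 2: ref 2 -> FAULT, evict 6, frames=[2,3] (faults so far: 3)
  step 3: ref 6 -> FAULT, evict 3, frames=[2,6] (faults so far: 4)
  step 4: ref 3 -> FAULT, evict 2, frames=[3,6] (faults so far: 5)
  step 5: ref 4 -> FAULT, evict 6, frames=[3,4] (faults so far: 6)
  step 6: ref 2 -> FAULT, evict 3, frames=[2,4] (faults so far: 7)
  step 7: ref 1 -> FAULT, evict 4, frames=[2,1] (faults so far: 8)
  step 8: ref 3 -> FAULT, evict 2, frames=[3,1] (faults so far: 9)
  step 9: ref 3 -> HIT, frames=[3,1] (faults so far: 9)
  step 10: ref 2 -> FAULT, evict 1, frames=[3,2] (faults so far: 10)
  LRU total faults: 10
--- Optimal ---
  step 0: ref 6 -> FAULT, frames=[6,-] (faults so far: 1)
  step 1: ref 3 -> FAULT, frames=[6,3] (faults so far: 2)
  step 2: ref 2 -> FAULT, evict 3, frames=[6,2] (faults so far: 3)
  step 3: ref 6 -> HIT, frames=[6,2] (faults so far: 3)
  step 4: ref 3 -> FAULT, evict 6, frames=[3,2] (faults so far: 4)
  step 5: ref 4 -> FAULT, evict 3, frames=[4,2] (faults so far: 5)
  step 6: ref 2 -> HIT, frames=[4,2] (faults so far: 5)
  step 7: ref 1 -> FAULT, evict 4, frames=[1,2] (faults so far: 6)
  step 8: ref 3 -> FAULT, evict 1, frames=[3,2] (faults so far: 7)
  step 9: ref 3 -> HIT, frames=[3,2] (faults so far: 7)
  step 10: ref 2 -> HIT, frames=[3,2] (faults so far: 7)
  Optimal total faults: 7

Answer: 10 10 7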